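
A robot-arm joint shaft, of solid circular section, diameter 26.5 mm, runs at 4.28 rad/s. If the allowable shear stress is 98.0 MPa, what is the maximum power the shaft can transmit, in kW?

J = πd⁴/32 = π(0.0265)⁴/32 = 4.842×10^-8 m⁴.
T_max = τ_allow·J/r = 9.80×10^7 × 4.842×10^-8 / 0.0132 = 358.1 N·m.
ω = 4.28 rad/s, so P_max = T_max·ω = 1533 W.

1.53 kW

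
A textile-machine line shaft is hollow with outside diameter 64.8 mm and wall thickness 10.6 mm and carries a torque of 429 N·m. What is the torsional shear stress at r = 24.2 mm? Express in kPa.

7540 kPa

J = π(d_o⁴ − d_i⁴)/32 = π(0.0648⁴ − 0.0436⁴)/32 = 1.376×10^-6 m⁴.
Shear stress varies linearly with radius: τ = T·r/J = 429.0 × 0.0242 / 1.376×10^-6 = 7.544×10^6 Pa.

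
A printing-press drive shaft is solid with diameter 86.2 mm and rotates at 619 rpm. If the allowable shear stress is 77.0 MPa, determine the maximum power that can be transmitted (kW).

J = πd⁴/32 = π(0.0862)⁴/32 = 5.420×10^-6 m⁴.
T_max = τ_allow·J/r = 7.70×10^7 × 5.420×10^-6 / 0.0431 = 9684 N·m.
ω = 2π·619/60 = 64.82 rad/s, so P_max = T_max·ω = 6.277×10^5 W.

628 kW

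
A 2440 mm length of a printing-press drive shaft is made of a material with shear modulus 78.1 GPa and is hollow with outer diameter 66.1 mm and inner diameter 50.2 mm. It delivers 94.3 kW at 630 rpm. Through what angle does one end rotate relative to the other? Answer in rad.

ω = 2π·630/60 = 65.97 rad/s, so T = P/ω = 94.3×10³ / 65.97 = 1429 N·m.
J = π(d_o⁴ − d_i⁴)/32 = π(0.0661⁴ − 0.0502⁴)/32 = 1.251×10^-6 m⁴.
θ = T·L/(G·J) = 1429 × 2.44 / (78.1×10⁹ × 1.251×10^-6) = 0.03571 rad.

0.0357 rad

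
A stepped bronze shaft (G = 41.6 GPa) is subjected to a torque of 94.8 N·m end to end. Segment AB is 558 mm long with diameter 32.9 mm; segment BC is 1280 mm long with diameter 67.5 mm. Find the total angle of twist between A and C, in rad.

J_AB = π(0.0329)⁴/32 = 1.15×10^-7 m⁴; J_BC = π(0.0675)⁴/32 = 2.04×10^-6 m⁴.
θ = (T/G)·Σ L_i/J_i = (94.80/41.6×10⁹)·(0.558/1.15×10^-7 + 1.28/2.04×10^-6) = 0.01249 rad.

0.0125 rad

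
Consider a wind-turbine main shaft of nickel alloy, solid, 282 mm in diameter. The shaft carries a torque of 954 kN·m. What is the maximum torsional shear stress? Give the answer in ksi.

J = πd⁴/32 = π(0.282)⁴/32 = 6.209×10^-4 m⁴.
τ_max = T·r/J = 954000 × 0.141 / 6.209×10^-4 = 2.167×10^8 Pa.

31.4 ksi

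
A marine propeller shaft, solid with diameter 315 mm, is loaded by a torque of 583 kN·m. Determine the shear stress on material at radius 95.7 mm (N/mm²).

57.7 N/mm²

J = πd⁴/32 = π(0.315)⁴/32 = 9.666×10^-4 m⁴.
Shear stress varies linearly with radius: τ = T·r/J = 583000 × 0.0957 / 9.666×10^-4 = 5.772×10^7 Pa.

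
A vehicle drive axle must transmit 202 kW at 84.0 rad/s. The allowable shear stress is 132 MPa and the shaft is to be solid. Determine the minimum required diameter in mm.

45.3 mm

ω = 84.0 rad/s, so T = P/ω = 202×10³ / 84.00 = 2405 N·m.
For a solid shaft τ_max = 16T/(πd³), so d = (16T/(π τ_allow))^(1/3) = (16·2405/(π·1.32×10^8))^(1/3) = 0.04527 m.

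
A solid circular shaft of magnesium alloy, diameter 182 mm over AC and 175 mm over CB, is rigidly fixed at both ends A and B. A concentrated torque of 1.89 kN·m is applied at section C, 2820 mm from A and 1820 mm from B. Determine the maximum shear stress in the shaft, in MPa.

Compatibility: T_A·a/J_AC = T_B·b/J_CB with T_A + T_B = T₀.
J_AC = 1.08×10^-4 m⁴, J_CB = 9.21×10^-5 m⁴, so T_A = T₀·(J_AC/a)/((J_AC/a)+(J_CB/b)) = 813.1 N·m, T_B = 1077 N·m.
τ in each portion: τ_AC = 6.87×10^5 Pa, τ_CB = 1.02×10^6 Pa; maximum is in CB.
τ_max = T_CB·r/J = 1077·0.0875/9.21×10^-5 = 1.023×10^6 Pa.

1.02 MPa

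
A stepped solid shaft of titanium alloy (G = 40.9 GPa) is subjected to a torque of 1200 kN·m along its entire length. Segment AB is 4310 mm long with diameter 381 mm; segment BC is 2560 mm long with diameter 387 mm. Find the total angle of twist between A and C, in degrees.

J_AB = π(0.381)⁴/32 = 2.07×10^-3 m⁴; J_BC = π(0.387)⁴/32 = 2.20×10^-3 m⁴.
θ = (T/G)·Σ L_i/J_i = (1.200e6/40.9×10⁹)·(4.31/2.07×10^-3 + 2.56/2.20×10^-3) = 0.09524 rad.

5.46°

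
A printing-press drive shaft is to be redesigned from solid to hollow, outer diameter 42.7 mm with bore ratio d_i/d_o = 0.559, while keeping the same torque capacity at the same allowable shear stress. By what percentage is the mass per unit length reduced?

26.4 %

Equal τ_max and T ⇒ the solid shaft needs d_s³ = d_o³(1−k⁴), so d_s = 42.7·(1−0.559⁴)^(1/3) = 41.26 mm.
Area ratio A_h/A_s = d_o²(1−k²)/d_s² = (1−k²)/(1−k⁴)^(2/3) = 0.7363.
Mass saving = 1 − 0.7363 = 26.4 %.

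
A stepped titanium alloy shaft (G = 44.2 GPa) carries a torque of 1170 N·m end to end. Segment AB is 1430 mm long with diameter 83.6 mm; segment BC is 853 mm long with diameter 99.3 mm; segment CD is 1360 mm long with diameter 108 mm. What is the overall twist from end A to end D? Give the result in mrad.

J_AB = π(0.0836)⁴/32 = 4.80×10^-6 m⁴; J_BC = π(0.0993)⁴/32 = 9.55×10^-6 m⁴; J_CD = π(0.108)⁴/32 = 1.34×10^-5 m⁴.
θ = (T/G)·Σ L_i/J_i = (1170/44.2×10⁹)·(1.43/4.80×10^-6 + 0.853/9.55×10^-6 + 1.36/1.34×10^-5) = 0.01295 rad.

13.0 mrad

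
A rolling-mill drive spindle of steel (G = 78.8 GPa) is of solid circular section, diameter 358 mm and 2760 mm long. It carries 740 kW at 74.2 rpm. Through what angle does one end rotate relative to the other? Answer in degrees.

ω = 2π·74.2/60 = 7.770 rad/s, so T = P/ω = 740×10³ / 7.770 = 95240 N·m.
J = πd⁴/32 = π(0.358)⁴/32 = 1.613×10^-3 m⁴.
θ = T·L/(G·J) = 95240 × 2.76 / (78.8×10⁹ × 1.613×10^-3) = 2.068×10^-3 rad.

0.119°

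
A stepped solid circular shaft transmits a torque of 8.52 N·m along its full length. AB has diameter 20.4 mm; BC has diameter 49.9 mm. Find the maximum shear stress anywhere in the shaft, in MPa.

5.11 MPa

Under the same torque, τ_max = 16T/(πd³) is largest where d is smallest — segment AB (d = 20.4 mm).
τ_max = 16·8.520/(π·(0.0204)³) = 5.111×10^6 Pa.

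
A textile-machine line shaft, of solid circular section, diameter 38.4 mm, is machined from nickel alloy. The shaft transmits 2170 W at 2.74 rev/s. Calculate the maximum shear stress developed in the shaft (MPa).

ω = 2π·2.74 = 17.22 rad/s, so T = P/ω = 2170 / 17.22 = 126.0 N·m.
J = πd⁴/32 = π(0.0384)⁴/32 = 2.135×10^-7 m⁴.
τ_max = T·r/J = 126.0 × 0.0192 / 2.135×10^-7 = 1.134×10^7 Pa.

11.3 MPa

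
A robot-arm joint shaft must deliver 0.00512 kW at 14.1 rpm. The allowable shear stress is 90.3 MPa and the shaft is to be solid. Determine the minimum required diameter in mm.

ω = 2π·14.1/60 = 1.477 rad/s, so T = P/ω = 0.00512×10³ / 1.477 = 3.468 N·m.
For a solid shaft τ_max = 16T/(πd³), so d = (16T/(π τ_allow))^(1/3) = (16·3.468/(π·9.03×10^7))^(1/3) = 0.005805 m.

5.80 mm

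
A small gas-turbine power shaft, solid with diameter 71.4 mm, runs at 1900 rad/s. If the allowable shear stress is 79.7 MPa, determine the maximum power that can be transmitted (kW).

10800 kW

J = πd⁴/32 = π(0.0714)⁴/32 = 2.551×10^-6 m⁴.
T_max = τ_allow·J/r = 7.97×10^7 × 2.551×10^-6 / 0.0357 = 5696 N·m.
ω = 1900 rad/s, so P_max = T_max·ω = 1.082×10^7 W.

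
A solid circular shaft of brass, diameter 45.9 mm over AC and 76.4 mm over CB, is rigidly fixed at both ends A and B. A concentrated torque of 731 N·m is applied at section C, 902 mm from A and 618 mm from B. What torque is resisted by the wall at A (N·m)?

Compatibility: T_A·a/J_AC = T_B·b/J_CB with T_A + T_B = T₀.
J_AC = 4.36×10^-7 m⁴, J_CB = 3.34×10^-6 m⁴, so T_A = T₀·(J_AC/a)/((J_AC/a)+(J_CB/b)) = 59.90 N·m, T_B = 671.1 N·m.

59.9 N·m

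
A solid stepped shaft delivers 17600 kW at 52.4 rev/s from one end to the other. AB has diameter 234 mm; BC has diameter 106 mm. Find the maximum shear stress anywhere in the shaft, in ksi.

ω = 2π·52.4 = 329.2 rad/s, so T = P/ω = 17600×10³ / 329.2 = 53460 N·m.
Under the same torque, τ_max = 16T/(πd³) is largest where d is smallest — segment BC (d = 106 mm).
τ_max = 16·53460/(π·(0.106)³) = 2.286×10^8 Pa.

33.2 ksi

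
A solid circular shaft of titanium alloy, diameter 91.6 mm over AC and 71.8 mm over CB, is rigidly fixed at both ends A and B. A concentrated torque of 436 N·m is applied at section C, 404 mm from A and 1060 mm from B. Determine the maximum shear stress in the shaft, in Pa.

2.53e6 Pa

Compatibility: T_A·a/J_AC = T_B·b/J_CB with T_A + T_B = T₀.
J_AC = 6.91×10^-6 m⁴, J_CB = 2.61×10^-6 m⁴, so T_A = T₀·(J_AC/a)/((J_AC/a)+(J_CB/b)) = 381.2 N·m, T_B = 54.84 N·m.
τ in each portion: τ_AC = 2.53×10^6 Pa, τ_CB = 7.55×10^5 Pa; maximum is in AC.
τ_max = T_AC·r/J = 381.2·0.0458/6.91×10^-6 = 2.526×10^6 Pa.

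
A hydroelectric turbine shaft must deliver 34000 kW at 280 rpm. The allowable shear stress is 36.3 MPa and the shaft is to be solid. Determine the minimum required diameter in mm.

ω = 2π·280/60 = 29.32 rad/s, so T = P/ω = 34000×10³ / 29.32 = 1.160e6 N·m.
For a solid shaft τ_max = 16T/(πd³), so d = (16T/(π τ_allow))^(1/3) = (16·1.160e6/(π·3.63×10^7))^(1/3) = 0.5459 m.

546 mm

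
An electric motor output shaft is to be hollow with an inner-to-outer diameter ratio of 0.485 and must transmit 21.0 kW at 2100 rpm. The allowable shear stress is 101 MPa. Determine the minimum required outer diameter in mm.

ω = 2π·2100/60 = 219.9 rad/s, so T = P/ω = 21.0×10³ / 219.9 = 95.49 N·m.
For a hollow shaft with d_i/d_o = 0.485: τ_max = 16T/(π d_o³ (1−k⁴)), so d_o = [16T/(π τ_allow (1−k⁴))]^(1/3) = [16·95.49/(π·1.01×10^8·0.9447)]^(1/3) = 0.01721 m.

17.2 mm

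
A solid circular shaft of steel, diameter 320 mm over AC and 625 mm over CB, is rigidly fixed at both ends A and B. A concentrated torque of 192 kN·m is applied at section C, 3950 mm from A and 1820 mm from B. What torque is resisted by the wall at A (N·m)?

5890 N·m

Compatibility: T_A·a/J_AC = T_B·b/J_CB with T_A + T_B = T₀.
J_AC = 1.03×10^-3 m⁴, J_CB = 0.0150 m⁴, so T_A = T₀·(J_AC/a)/((J_AC/a)+(J_CB/b)) = 5893 N·m, T_B = 186100 N·m.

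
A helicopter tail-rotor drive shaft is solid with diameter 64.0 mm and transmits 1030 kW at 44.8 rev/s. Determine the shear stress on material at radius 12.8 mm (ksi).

ω = 2π·44.8 = 281.5 rad/s, so T = P/ω = 1030×10³ / 281.5 = 3659 N·m.
J = πd⁴/32 = π(0.0640)⁴/32 = 1.647×10^-6 m⁴.
Shear stress varies linearly with radius: τ = T·r/J = 3659 × 0.0128 / 1.647×10^-6 = 2.844×10^7 Pa.

4.12 ksi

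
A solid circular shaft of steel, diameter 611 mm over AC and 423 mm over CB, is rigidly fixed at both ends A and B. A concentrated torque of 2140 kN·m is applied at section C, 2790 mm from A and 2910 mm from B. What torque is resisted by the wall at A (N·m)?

1.75e6 N·m

Compatibility: T_A·a/J_AC = T_B·b/J_CB with T_A + T_B = T₀.
J_AC = 0.0137 m⁴, J_CB = 3.14×10^-3 m⁴, so T_A = T₀·(J_AC/a)/((J_AC/a)+(J_CB/b)) = 1.754e6 N·m, T_B = 386300 N·m.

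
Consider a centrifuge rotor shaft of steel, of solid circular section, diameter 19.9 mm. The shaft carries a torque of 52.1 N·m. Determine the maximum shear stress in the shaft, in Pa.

J = πd⁴/32 = π(0.0199)⁴/32 = 1.540×10^-8 m⁴.
τ_max = T·r/J = 52.10 × 0.00995 / 1.540×10^-8 = 3.367×10^7 Pa.

3.37e7 Pa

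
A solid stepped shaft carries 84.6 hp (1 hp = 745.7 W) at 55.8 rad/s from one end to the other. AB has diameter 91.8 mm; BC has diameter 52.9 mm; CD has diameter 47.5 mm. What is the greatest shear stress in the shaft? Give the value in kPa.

53700 kPa

ω = 55.8 rad/s, so T = P/ω = 84.6×745.7 / 55.80 = 1131 N·m.
Under the same torque, τ_max = 16T/(πd³) is largest where d is smallest — segment CD (d = 47.5 mm).
τ_max = 16·1131/(π·(0.0475)³) = 5.373×10^7 Pa.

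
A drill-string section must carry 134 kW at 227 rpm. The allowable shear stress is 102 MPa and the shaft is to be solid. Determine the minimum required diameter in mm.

65.5 mm

ω = 2π·227/60 = 23.77 rad/s, so T = P/ω = 134×10³ / 23.77 = 5637 N·m.
For a solid shaft τ_max = 16T/(πd³), so d = (16T/(π τ_allow))^(1/3) = (16·5637/(π·1.02×10^8))^(1/3) = 0.06554 m.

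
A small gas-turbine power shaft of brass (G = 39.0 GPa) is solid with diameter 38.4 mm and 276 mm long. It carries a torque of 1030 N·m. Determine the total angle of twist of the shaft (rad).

0.0341 rad

J = πd⁴/32 = π(0.0384)⁴/32 = 2.135×10^-7 m⁴.
θ = T·L/(G·J) = 1030 × 0.276 / (39.0×10⁹ × 2.135×10^-7) = 0.03415 rad.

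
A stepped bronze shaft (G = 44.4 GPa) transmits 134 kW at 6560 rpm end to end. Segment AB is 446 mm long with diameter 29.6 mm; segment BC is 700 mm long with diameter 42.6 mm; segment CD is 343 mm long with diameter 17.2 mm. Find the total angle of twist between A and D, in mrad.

211 mrad

ω = 2π·6560/60 = 687.0 rad/s, so T = P/ω = 134×10³ / 687.0 = 195.1 N·m.
J_AB = π(0.0296)⁴/32 = 7.54×10^-8 m⁴; J_BC = π(0.0426)⁴/32 = 3.23×10^-7 m⁴; J_CD = π(0.0172)⁴/32 = 8.59×10^-9 m⁴.
θ = (T/G)·Σ L_i/J_i = (195.1/44.4×10⁹)·(0.446/7.54×10^-8 + 0.700/3.23×10^-7 + 0.343/8.59×10^-9) = 0.2109 rad.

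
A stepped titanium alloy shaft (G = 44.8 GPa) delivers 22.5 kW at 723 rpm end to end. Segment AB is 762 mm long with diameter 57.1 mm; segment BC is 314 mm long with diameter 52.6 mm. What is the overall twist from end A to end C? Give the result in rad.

0.00761 rad

ω = 2π·723/60 = 75.71 rad/s, so T = P/ω = 22.5×10³ / 75.71 = 297.2 N·m.
J_AB = π(0.0571)⁴/32 = 1.04×10^-6 m⁴; J_BC = π(0.0526)⁴/32 = 7.52×10^-7 m⁴.
θ = (T/G)·Σ L_i/J_i = (297.2/44.8×10⁹)·(0.762/1.04×10^-6 + 0.314/7.52×10^-7) = 7.615×10^-3 rad.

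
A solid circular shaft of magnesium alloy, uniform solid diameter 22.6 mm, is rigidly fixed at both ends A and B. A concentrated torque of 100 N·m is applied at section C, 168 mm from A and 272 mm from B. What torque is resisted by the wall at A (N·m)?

With uniform GJ and both ends fixed, compatibility θ_AC = θ_CB gives T_A·a = T_B·b, together with T_A + T_B = T₀.
T_A = T₀·b/(a+b) = 100.0·272/440.0 = 61.82 N·m; T_B = 38.18 N·m.

61.8 N·m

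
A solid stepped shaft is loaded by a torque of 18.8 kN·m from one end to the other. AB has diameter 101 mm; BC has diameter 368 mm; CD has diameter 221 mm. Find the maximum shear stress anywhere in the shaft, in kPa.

Under the same torque, τ_max = 16T/(πd³) is largest where d is smallest — segment AB (d = 101 mm).
τ_max = 16·18800/(π·(0.101)³) = 9.293×10^7 Pa.

92900 kPa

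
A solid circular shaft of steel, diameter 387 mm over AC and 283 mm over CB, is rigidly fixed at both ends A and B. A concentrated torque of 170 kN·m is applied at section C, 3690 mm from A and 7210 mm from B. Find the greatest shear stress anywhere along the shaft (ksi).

1.89 ksi

Compatibility: T_A·a/J_AC = T_B·b/J_CB with T_A + T_B = T₀.
J_AC = 2.20×10^-3 m⁴, J_CB = 6.30×10^-4 m⁴, so T_A = T₀·(J_AC/a)/((J_AC/a)+(J_CB/b)) = 148300 N·m, T_B = 21700 N·m.
τ in each portion: τ_AC = 1.30×10^7 Pa, τ_CB = 4.88×10^6 Pa; maximum is in AC.
τ_max = T_AC·r/J = 148300·0.194/2.20×10^-3 = 1.303×10^7 Pa.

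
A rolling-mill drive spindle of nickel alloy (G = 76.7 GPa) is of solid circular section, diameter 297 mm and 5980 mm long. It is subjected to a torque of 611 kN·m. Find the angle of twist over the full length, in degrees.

3.57°

J = πd⁴/32 = π(0.297)⁴/32 = 7.639×10^-4 m⁴.
θ = T·L/(G·J) = 611000 × 5.98 / (76.7×10⁹ × 7.639×10^-4) = 0.06236 rad.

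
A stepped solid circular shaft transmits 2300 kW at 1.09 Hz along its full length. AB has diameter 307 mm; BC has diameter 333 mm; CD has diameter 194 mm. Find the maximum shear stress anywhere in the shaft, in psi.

ω = 2π·1.09 = 6.849 rad/s, so T = P/ω = 2300×10³ / 6.849 = 335800 N·m.
Under the same torque, τ_max = 16T/(πd³) is largest where d is smallest — segment CD (d = 194 mm).
τ_max = 16·335800/(π·(0.194)³) = 2.343×10^8 Pa.

34000 psi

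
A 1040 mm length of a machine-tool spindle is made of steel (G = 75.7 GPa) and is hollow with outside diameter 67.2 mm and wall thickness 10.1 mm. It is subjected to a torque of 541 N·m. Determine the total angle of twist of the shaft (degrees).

J = π(d_o⁴ − d_i⁴)/32 = π(0.0672⁴ − 0.0470⁴)/32 = 1.523×10^-6 m⁴.
θ = T·L/(G·J) = 541.0 × 1.04 / (75.7×10⁹ × 1.523×10^-6) = 4.880×10^-3 rad.

0.280°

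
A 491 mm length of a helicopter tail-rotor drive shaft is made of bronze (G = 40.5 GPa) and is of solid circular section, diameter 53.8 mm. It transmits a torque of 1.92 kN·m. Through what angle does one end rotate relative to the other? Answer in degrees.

J = πd⁴/32 = π(0.0538)⁴/32 = 8.225×10^-7 m⁴.
θ = T·L/(G·J) = 1920 × 0.491 / (40.5×10⁹ × 8.225×10^-7) = 0.02830 rad.

1.62°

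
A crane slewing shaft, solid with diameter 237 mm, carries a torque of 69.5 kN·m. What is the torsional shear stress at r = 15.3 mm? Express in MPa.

J = πd⁴/32 = π(0.237)⁴/32 = 3.097×10^-4 m⁴.
Shear stress varies linearly with radius: τ = T·r/J = 69500 × 0.0153 / 3.097×10^-4 = 3.433×10^6 Pa.

3.43 MPa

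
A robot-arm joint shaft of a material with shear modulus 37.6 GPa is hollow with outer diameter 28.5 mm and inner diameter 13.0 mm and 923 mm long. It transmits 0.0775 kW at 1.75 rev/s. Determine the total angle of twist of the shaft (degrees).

0.160°

ω = 2π·1.75 = 11.00 rad/s, so T = P/ω = 0.0775×10³ / 11.00 = 7.048 N·m.
J = π(d_o⁴ − d_i⁴)/32 = π(0.0285⁴ − 0.0130⁴)/32 = 6.197×10^-8 m⁴.
θ = T·L/(G·J) = 7.048 × 0.923 / (37.6×10⁹ × 6.197×10^-8) = 2.792×10^-3 rad.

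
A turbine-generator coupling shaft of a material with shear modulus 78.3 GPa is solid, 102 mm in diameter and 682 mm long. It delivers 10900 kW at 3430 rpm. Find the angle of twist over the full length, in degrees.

1.43°

ω = 2π·3430/60 = 359.2 rad/s, so T = P/ω = 10900×10³ / 359.2 = 30350 N·m.
J = πd⁴/32 = π(0.102)⁴/32 = 1.063×10^-5 m⁴.
θ = T·L/(G·J) = 30350 × 0.682 / (78.3×10⁹ × 1.063×10^-5) = 0.02487 rad.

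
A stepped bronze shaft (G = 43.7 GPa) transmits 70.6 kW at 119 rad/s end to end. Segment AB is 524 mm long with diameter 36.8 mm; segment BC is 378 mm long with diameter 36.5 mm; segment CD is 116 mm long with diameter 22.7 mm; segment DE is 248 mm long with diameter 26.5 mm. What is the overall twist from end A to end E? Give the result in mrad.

ω = 119 rad/s, so T = P/ω = 70.6×10³ / 119.0 = 593.3 N·m.
J_AB = π(0.0368)⁴/32 = 1.80×10^-7 m⁴; J_BC = π(0.0365)⁴/32 = 1.74×10^-7 m⁴; J_CD = π(0.0227)⁴/32 = 2.61×10^-8 m⁴; J_DE = π(0.0265)⁴/32 = 4.84×10^-8 m⁴.
θ = (T/G)·Σ L_i/J_i = (593.3/43.7×10⁹)·(0.524/1.80×10^-7 + 0.378/1.74×10^-7 + 0.116/2.61×10^-8 + 0.248/4.84×10^-8) = 0.1989 rad.

199 mrad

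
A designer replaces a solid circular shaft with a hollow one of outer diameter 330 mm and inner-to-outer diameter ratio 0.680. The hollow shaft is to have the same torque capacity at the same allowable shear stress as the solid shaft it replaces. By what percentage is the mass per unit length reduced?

36.9 %

Equal τ_max and T ⇒ the solid shaft needs d_s³ = d_o³(1−k⁴), so d_s = 330·(1−0.680⁴)^(1/3) = 304.6 mm.
Area ratio A_h/A_s = d_o²(1−k²)/d_s² = (1−k²)/(1−k⁴)^(2/3) = 0.6311.
Mass saving = 1 − 0.6311 = 36.9 %.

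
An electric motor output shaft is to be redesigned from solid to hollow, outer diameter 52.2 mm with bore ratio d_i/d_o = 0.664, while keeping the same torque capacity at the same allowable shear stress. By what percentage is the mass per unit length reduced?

35.4 %

Equal τ_max and T ⇒ the solid shaft needs d_s³ = d_o³(1−k⁴), so d_s = 52.2·(1−0.664⁴)^(1/3) = 48.57 mm.
Area ratio A_h/A_s = d_o²(1−k²)/d_s² = (1−k²)/(1−k⁴)^(2/3) = 0.6458.
Mass saving = 1 − 0.6458 = 35.4 %.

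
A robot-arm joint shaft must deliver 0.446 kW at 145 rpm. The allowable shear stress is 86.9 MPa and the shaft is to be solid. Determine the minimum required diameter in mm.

12.0 mm

ω = 2π·145/60 = 15.18 rad/s, so T = P/ω = 0.446×10³ / 15.18 = 29.37 N·m.
For a solid shaft τ_max = 16T/(πd³), so d = (16T/(π τ_allow))^(1/3) = (16·29.37/(π·8.69×10^7))^(1/3) = 0.01198 m.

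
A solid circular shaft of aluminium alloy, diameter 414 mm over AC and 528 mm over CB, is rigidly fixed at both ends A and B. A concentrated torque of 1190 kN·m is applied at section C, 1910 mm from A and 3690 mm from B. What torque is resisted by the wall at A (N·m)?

502000 N·m

Compatibility: T_A·a/J_AC = T_B·b/J_CB with T_A + T_B = T₀.
J_AC = 2.88×10^-3 m⁴, J_CB = 7.63×10^-3 m⁴, so T_A = T₀·(J_AC/a)/((J_AC/a)+(J_CB/b)) = 502200 N·m, T_B = 687800 N·m.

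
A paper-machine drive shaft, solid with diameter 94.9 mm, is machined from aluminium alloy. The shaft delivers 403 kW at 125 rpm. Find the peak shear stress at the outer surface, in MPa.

183 MPa

ω = 2π·125/60 = 13.09 rad/s, so T = P/ω = 403×10³ / 13.09 = 30790 N·m.
J = πd⁴/32 = π(0.0949)⁴/32 = 7.963×10^-6 m⁴.
τ_max = T·r/J = 30790 × 0.0475 / 7.963×10^-6 = 1.835×10^8 Pa.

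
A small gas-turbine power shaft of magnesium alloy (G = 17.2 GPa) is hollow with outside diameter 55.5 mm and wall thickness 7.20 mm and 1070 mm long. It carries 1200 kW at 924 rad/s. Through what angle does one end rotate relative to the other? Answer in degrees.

ω = 924 rad/s, so T = P/ω = 1200×10³ / 924.0 = 1299 N·m.
J = π(d_o⁴ − d_i⁴)/32 = π(0.0555⁴ − 0.0411⁴)/32 = 6.513×10^-7 m⁴.
θ = T·L/(G·J) = 1299 × 1.07 / (17.2×10⁹ × 6.513×10^-7) = 0.1240 rad.

7.11°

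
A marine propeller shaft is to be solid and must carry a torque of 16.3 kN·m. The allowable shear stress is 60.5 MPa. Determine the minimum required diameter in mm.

111 mm

For a solid shaft τ_max = 16T/(πd³), so d = (16T/(π τ_allow))^(1/3) = (16·16300/(π·6.05×10^7))^(1/3) = 0.1111 m.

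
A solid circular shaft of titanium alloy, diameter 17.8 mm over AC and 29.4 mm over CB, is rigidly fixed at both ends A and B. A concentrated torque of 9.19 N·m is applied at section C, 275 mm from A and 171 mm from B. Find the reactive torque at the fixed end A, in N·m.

Compatibility: T_A·a/J_AC = T_B·b/J_CB with T_A + T_B = T₀.
J_AC = 9.86×10^-9 m⁴, J_CB = 7.33×10^-8 m⁴, so T_A = T₀·(J_AC/a)/((J_AC/a)+(J_CB/b)) = 0.7086 N·m, T_B = 8.481 N·m.

0.709 N·m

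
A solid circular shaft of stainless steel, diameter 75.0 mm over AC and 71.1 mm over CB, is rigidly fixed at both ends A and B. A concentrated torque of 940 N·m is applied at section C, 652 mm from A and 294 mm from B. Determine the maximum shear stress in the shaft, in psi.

Compatibility: T_A·a/J_AC = T_B·b/J_CB with T_A + T_B = T₀.
J_AC = 3.11×10^-6 m⁴, J_CB = 2.51×10^-6 m⁴, so T_A = T₀·(J_AC/a)/((J_AC/a)+(J_CB/b)) = 336.8 N·m, T_B = 603.2 N·m.
τ in each portion: τ_AC = 4.07×10^6 Pa, τ_CB = 8.55×10^6 Pa; maximum is in CB.
τ_max = T_CB·r/J = 603.2·0.0355/2.51×10^-6 = 8.547×10^6 Pa.

1240 psi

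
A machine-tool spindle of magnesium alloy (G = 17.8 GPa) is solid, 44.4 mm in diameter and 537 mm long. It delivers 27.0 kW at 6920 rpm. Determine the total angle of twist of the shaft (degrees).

ω = 2π·6920/60 = 724.7 rad/s, so T = P/ω = 27.0×10³ / 724.7 = 37.26 N·m.
J = πd⁴/32 = π(0.0444)⁴/32 = 3.815×10^-7 m⁴.
θ = T·L/(G·J) = 37.26 × 0.537 / (17.8×10⁹ × 3.815×10^-7) = 2.946×10^-3 rad.

0.169°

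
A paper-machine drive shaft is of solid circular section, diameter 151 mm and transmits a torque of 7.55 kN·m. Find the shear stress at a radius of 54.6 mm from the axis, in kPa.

8080 kPa

J = πd⁴/32 = π(0.151)⁴/32 = 5.104×10^-5 m⁴.
Shear stress varies linearly with radius: τ = T·r/J = 7550 × 0.0546 / 5.104×10^-5 = 8.077×10^6 Pa.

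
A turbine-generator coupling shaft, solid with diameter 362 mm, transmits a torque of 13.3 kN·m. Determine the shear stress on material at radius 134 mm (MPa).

1.06 MPa

J = πd⁴/32 = π(0.362)⁴/32 = 1.686×10^-3 m⁴.
Shear stress varies linearly with radius: τ = T·r/J = 13300 × 0.134 / 1.686×10^-3 = 1.057×10^6 Pa.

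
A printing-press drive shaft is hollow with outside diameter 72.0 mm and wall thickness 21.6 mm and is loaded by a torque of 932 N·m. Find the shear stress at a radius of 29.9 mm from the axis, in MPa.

J = π(d_o⁴ − d_i⁴)/32 = π(0.0720⁴ − 0.0288⁴)/32 = 2.571×10^-6 m⁴.
Shear stress varies linearly with radius: τ = T·r/J = 932.0 × 0.0299 / 2.571×10^-6 = 1.084×10^7 Pa.

10.8 MPa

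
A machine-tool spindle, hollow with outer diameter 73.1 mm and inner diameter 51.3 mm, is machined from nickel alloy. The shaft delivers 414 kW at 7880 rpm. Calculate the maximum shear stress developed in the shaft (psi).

ω = 2π·7880/60 = 825.2 rad/s, so T = P/ω = 414×10³ / 825.2 = 501.7 N·m.
J = π(d_o⁴ − d_i⁴)/32 = π(0.0731⁴ − 0.0513⁴)/32 = 2.123×10^-6 m⁴.
τ_max = T·r/J = 501.7 × 0.0365 / 2.123×10^-6 = 8.636×10^6 Pa.

1250 psi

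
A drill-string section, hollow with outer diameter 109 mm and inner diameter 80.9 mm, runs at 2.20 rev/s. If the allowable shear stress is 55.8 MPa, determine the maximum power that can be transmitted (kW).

137 kW

J = π(d_o⁴ − d_i⁴)/32 = π(0.109⁴ − 0.0809⁴)/32 = 9.653×10^-6 m⁴.
T_max = τ_allow·J/r = 5.58×10^7 × 9.653×10^-6 / 0.0545 = 9883 N·m.
ω = 2π·2.20 = 13.82 rad/s, so P_max = T_max·ω = 1.366×10^5 W.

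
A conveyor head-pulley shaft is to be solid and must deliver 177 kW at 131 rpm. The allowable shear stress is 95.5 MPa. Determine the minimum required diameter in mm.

ω = 2π·131/60 = 13.72 rad/s, so T = P/ω = 177×10³ / 13.72 = 12900 N·m.
For a solid shaft τ_max = 16T/(πd³), so d = (16T/(π τ_allow))^(1/3) = (16·12900/(π·9.55×10^7))^(1/3) = 0.08828 m.

88.3 mm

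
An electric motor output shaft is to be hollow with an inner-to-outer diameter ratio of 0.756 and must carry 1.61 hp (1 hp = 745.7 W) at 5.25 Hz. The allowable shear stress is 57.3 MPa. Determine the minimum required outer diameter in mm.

ω = 2π·5.25 = 32.99 rad/s, so T = P/ω = 1.61×745.7 / 32.99 = 36.40 N·m.
For a hollow shaft with d_i/d_o = 0.756: τ_max = 16T/(π d_o³ (1−k⁴)), so d_o = [16T/(π τ_allow (1−k⁴))]^(1/3) = [16·36.40/(π·5.73×10^7·0.6733)]^(1/3) = 0.01687 m.

16.9 mm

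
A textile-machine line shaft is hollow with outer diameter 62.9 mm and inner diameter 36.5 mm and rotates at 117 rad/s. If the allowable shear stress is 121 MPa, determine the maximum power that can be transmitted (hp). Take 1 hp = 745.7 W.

822 hp

J = π(d_o⁴ − d_i⁴)/32 = π(0.0629⁴ − 0.0365⁴)/32 = 1.362×10^-6 m⁴.
T_max = τ_allow·J/r = 1.21×10^8 × 1.362×10^-6 / 0.0314 = 5242 N·m.
ω = 117 rad/s, so P_max = T_max·ω = 6.133×10^5 W.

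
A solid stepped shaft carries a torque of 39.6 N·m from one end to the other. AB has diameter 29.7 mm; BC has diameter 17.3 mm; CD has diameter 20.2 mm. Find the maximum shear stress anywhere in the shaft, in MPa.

Under the same torque, τ_max = 16T/(πd³) is largest where d is smallest — segment BC (d = 17.3 mm).
τ_max = 16·39.60/(π·(0.0173)³) = 3.895×10^7 Pa.

39.0 MPa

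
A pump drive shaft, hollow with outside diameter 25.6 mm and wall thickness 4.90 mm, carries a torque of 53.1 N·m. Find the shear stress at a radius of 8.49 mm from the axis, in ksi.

J = π(d_o⁴ − d_i⁴)/32 = π(0.0256⁴ − 0.0158⁴)/32 = 3.605×10^-8 m⁴.
Shear stress varies linearly with radius: τ = T·r/J = 53.10 × 0.00849 / 3.605×10^-8 = 1.251×10^7 Pa.

1.81 ksi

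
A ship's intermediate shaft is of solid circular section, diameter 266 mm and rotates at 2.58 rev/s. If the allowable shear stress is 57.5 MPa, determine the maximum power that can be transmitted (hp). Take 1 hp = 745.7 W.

4620 hp

J = πd⁴/32 = π(0.266)⁴/32 = 4.915×10^-4 m⁴.
T_max = τ_allow·J/r = 5.75×10^7 × 4.915×10^-4 / 0.133 = 212500 N·m.
ω = 2π·2.58 = 16.21 rad/s, so P_max = T_max·ω = 3.445×10^6 W.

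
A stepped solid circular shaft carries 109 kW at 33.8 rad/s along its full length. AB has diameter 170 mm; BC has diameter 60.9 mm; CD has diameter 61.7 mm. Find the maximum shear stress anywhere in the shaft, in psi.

ω = 33.8 rad/s, so T = P/ω = 109×10³ / 33.80 = 3225 N·m.
Under the same torque, τ_max = 16T/(πd³) is largest where d is smallest — segment BC (d = 60.9 mm).
τ_max = 16·3225/(π·(0.0609)³) = 7.272×10^7 Pa.

10500 psi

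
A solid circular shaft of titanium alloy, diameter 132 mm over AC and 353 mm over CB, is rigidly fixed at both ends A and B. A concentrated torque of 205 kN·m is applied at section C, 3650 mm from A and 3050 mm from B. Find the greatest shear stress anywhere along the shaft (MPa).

23.4 MPa

Compatibility: T_A·a/J_AC = T_B·b/J_CB with T_A + T_B = T₀.
J_AC = 2.98×10^-5 m⁴, J_CB = 1.52×10^-3 m⁴, so T_A = T₀·(J_AC/a)/((J_AC/a)+(J_CB/b)) = 3295 N·m, T_B = 201700 N·m.
τ in each portion: τ_AC = 7.30×10^6 Pa, τ_CB = 2.34×10^7 Pa; maximum is in CB.
τ_max = T_CB·r/J = 201700·0.176/1.52×10^-3 = 2.335×10^7 Pa.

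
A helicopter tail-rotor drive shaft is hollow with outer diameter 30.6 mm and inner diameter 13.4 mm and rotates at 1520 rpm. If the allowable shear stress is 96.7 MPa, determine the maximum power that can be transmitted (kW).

J = π(d_o⁴ − d_i⁴)/32 = π(0.0306⁴ − 0.0134⁴)/32 = 8.291×10^-8 m⁴.
T_max = τ_allow·J/r = 9.67×10^7 × 8.291×10^-8 / 0.0153 = 524.0 N·m.
ω = 2π·1520/60 = 159.2 rad/s, so P_max = T_max·ω = 8.341×10^4 W.

83.4 kW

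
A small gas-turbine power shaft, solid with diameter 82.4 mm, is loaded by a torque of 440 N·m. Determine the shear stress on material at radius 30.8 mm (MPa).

J = πd⁴/32 = π(0.0824)⁴/32 = 4.526×10^-6 m⁴.
Shear stress varies linearly with radius: τ = T·r/J = 440.0 × 0.0308 / 4.526×10^-6 = 2.994×10^6 Pa.

2.99 MPa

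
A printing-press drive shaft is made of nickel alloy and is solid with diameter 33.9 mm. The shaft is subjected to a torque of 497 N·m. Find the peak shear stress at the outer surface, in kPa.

65000 kPa

J = πd⁴/32 = π(0.0339)⁴/32 = 1.297×10^-7 m⁴.
τ_max = T·r/J = 497.0 × 0.0169 / 1.297×10^-7 = 6.497×10^7 Pa.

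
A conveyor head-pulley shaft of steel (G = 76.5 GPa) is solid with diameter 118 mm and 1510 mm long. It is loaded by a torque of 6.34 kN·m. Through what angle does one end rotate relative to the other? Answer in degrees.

0.377°

J = πd⁴/32 = π(0.118)⁴/32 = 1.903×10^-5 m⁴.
θ = T·L/(G·J) = 6340 × 1.51 / (76.5×10⁹ × 1.903×10^-5) = 6.575×10^-3 rad.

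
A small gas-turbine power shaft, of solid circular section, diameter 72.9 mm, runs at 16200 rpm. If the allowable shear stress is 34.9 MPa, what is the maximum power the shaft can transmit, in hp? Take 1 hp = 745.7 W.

6040 hp

J = πd⁴/32 = π(0.0729)⁴/32 = 2.773×10^-6 m⁴.
T_max = τ_allow·J/r = 3.49×10^7 × 2.773×10^-6 / 0.0365 = 2655 N·m.
ω = 2π·16200/60 = 1696 rad/s, so P_max = T_max·ω = 4.504×10^6 W.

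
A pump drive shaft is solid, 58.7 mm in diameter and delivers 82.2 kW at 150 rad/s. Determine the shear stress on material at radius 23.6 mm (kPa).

11100 kPa

ω = 150 rad/s, so T = P/ω = 82.2×10³ / 150.0 = 548.0 N·m.
J = πd⁴/32 = π(0.0587)⁴/32 = 1.166×10^-6 m⁴.
Shear stress varies linearly with radius: τ = T·r/J = 548.0 × 0.0236 / 1.166×10^-6 = 1.110×10^7 Pa.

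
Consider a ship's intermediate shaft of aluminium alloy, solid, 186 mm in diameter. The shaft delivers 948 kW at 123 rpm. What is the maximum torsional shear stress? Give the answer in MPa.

ω = 2π·123/60 = 12.88 rad/s, so T = P/ω = 948×10³ / 12.88 = 73600 N·m.
J = πd⁴/32 = π(0.186)⁴/32 = 1.175×10^-4 m⁴.
τ_max = T·r/J = 73600 × 0.0930 / 1.175×10^-4 = 5.825×10^7 Pa.

58.3 MPa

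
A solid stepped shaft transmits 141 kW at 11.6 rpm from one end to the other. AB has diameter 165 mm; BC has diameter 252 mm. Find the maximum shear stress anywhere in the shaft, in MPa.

132 MPa

ω = 2π·11.6/60 = 1.215 rad/s, so T = P/ω = 141×10³ / 1.215 = 116100 N·m.
Under the same torque, τ_max = 16T/(πd³) is largest where d is smallest — segment AB (d = 165 mm).
τ_max = 16·116100/(π·(0.165)³) = 1.316×10^8 Pa.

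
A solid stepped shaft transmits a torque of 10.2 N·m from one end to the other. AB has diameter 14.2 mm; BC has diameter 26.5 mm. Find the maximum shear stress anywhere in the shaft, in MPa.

Under the same torque, τ_max = 16T/(πd³) is largest where d is smallest — segment AB (d = 14.2 mm).
τ_max = 16·10.20/(π·(0.0142)³) = 1.814×10^7 Pa.

18.1 MPa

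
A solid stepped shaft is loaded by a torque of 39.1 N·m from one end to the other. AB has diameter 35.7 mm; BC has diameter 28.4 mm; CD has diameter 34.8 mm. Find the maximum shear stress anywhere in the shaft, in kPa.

Under the same torque, τ_max = 16T/(πd³) is largest where d is smallest — segment BC (d = 28.4 mm).
τ_max = 16·39.10/(π·(0.0284)³) = 8.693×10^6 Pa.

8690 kPa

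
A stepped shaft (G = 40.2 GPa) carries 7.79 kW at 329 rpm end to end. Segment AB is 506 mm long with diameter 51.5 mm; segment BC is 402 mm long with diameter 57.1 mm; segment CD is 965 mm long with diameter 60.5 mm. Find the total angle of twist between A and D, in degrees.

ω = 2π·329/60 = 34.45 rad/s, so T = P/ω = 7.79×10³ / 34.45 = 226.1 N·m.
J_AB = π(0.0515)⁴/32 = 6.91×10^-7 m⁴; J_BC = π(0.0571)⁴/32 = 1.04×10^-6 m⁴; J_CD = π(0.0605)⁴/32 = 1.32×10^-6 m⁴.
θ = (T/G)·Σ L_i/J_i = (226.1/40.2×10⁹)·(0.506/6.91×10^-7 + 0.402/1.04×10^-6 + 0.965/1.32×10^-6) = 0.01041 rad.

0.597°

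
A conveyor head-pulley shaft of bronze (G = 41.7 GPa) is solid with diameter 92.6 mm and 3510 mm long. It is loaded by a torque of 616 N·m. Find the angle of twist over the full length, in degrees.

0.412°

J = πd⁴/32 = π(0.0926)⁴/32 = 7.218×10^-6 m⁴.
θ = T·L/(G·J) = 616.0 × 3.51 / (41.7×10⁹ × 7.218×10^-6) = 7.183×10^-3 rad.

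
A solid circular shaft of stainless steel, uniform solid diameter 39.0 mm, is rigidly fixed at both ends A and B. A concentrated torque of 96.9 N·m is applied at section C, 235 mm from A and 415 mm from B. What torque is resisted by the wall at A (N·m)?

With uniform GJ and both ends fixed, compatibility θ_AC = θ_CB gives T_A·a = T_B·b, together with T_A + T_B = T₀.
T_A = T₀·b/(a+b) = 96.90·415/650.0 = 61.87 N·m; T_B = 35.03 N·m.

61.9 N·m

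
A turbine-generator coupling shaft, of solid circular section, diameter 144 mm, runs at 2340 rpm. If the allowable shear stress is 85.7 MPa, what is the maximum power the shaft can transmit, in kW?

12300 kW

J = πd⁴/32 = π(0.144)⁴/32 = 4.221×10^-5 m⁴.
T_max = τ_allow·J/r = 8.57×10^7 × 4.221×10^-5 / 0.0720 = 50250 N·m.
ω = 2π·2340/60 = 245.0 rad/s, so P_max = T_max·ω = 1.231×10^7 W.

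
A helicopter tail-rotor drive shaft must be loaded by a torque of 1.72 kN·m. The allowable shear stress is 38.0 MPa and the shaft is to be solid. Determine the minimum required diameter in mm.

For a solid shaft τ_max = 16T/(πd³), so d = (16T/(π τ_allow))^(1/3) = (16·1720/(π·3.80×10^7))^(1/3) = 0.06132 m.

61.3 mm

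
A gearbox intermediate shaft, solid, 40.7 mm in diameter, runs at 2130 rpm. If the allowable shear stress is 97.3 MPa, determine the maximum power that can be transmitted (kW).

J = πd⁴/32 = π(0.0407)⁴/32 = 2.694×10^-7 m⁴.
T_max = τ_allow·J/r = 9.73×10^7 × 2.694×10^-7 / 0.0204 = 1288 N·m.
ω = 2π·2130/60 = 223.1 rad/s, so P_max = T_max·ω = 2.873×10^5 W.

287 kW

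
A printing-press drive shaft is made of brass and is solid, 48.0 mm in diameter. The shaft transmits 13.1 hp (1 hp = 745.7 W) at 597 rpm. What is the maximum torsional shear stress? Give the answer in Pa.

ω = 2π·597/60 = 62.52 rad/s, so T = P/ω = 13.1×745.7 / 62.52 = 156.3 N·m.
J = πd⁴/32 = π(0.0480)⁴/32 = 5.212×10^-7 m⁴.
τ_max = T·r/J = 156.3 × 0.0240 / 5.212×10^-7 = 7.196×10^6 Pa.

7.20e6 Pa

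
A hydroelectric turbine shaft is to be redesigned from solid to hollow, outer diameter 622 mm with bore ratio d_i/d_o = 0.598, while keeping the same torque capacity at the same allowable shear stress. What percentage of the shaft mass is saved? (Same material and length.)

29.6 %

Equal τ_max and T ⇒ the solid shaft needs d_s³ = d_o³(1−k⁴), so d_s = 622·(1−0.598⁴)^(1/3) = 594.3 mm.
Area ratio A_h/A_s = d_o²(1−k²)/d_s² = (1−k²)/(1−k⁴)^(2/3) = 0.7038.
Mass saving = 1 − 0.7038 = 29.6 %.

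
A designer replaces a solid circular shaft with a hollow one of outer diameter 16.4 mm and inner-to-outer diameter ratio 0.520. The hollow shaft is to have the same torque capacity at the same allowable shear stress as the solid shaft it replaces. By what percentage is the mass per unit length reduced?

23.3 %

Equal τ_max and T ⇒ the solid shaft needs d_s³ = d_o³(1−k⁴), so d_s = 16.4·(1−0.520⁴)^(1/3) = 15.99 mm.
Area ratio A_h/A_s = d_o²(1−k²)/d_s² = (1−k²)/(1−k⁴)^(2/3) = 0.7675.
Mass saving = 1 − 0.7675 = 23.3 %.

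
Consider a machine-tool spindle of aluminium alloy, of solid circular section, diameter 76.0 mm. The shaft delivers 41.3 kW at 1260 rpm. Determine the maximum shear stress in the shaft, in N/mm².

ω = 2π·1260/60 = 131.9 rad/s, so T = P/ω = 41.3×10³ / 131.9 = 313.0 N·m.
J = πd⁴/32 = π(0.0760)⁴/32 = 3.275×10^-6 m⁴.
τ_max = T·r/J = 313.0 × 0.0380 / 3.275×10^-6 = 3.631×10^6 Pa.

3.63 N/mm²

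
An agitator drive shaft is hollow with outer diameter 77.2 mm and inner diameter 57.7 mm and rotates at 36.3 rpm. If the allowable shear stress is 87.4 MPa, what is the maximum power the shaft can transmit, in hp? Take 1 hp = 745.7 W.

J = π(d_o⁴ − d_i⁴)/32 = π(0.0772⁴ − 0.0577⁴)/32 = 2.399×10^-6 m⁴.
T_max = τ_allow·J/r = 8.74×10^7 × 2.399×10^-6 / 0.0386 = 5432 N·m.
ω = 2π·36.3/60 = 3.801 rad/s, so P_max = T_max·ω = 2.065×10^4 W.

27.7 hp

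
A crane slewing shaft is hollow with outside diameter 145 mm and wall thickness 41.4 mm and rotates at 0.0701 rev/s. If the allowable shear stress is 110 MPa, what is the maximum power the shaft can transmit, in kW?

J = π(d_o⁴ − d_i⁴)/32 = π(0.145⁴ − 0.0622⁴)/32 = 4.193×10^-5 m⁴.
T_max = τ_allow·J/r = 1.10×10^8 × 4.193×10^-5 / 0.0725 = 63620 N·m.
ω = 2π·0.0701 = 0.4405 rad/s, so P_max = T_max·ω = 2.802×10^4 W.

28.0 kW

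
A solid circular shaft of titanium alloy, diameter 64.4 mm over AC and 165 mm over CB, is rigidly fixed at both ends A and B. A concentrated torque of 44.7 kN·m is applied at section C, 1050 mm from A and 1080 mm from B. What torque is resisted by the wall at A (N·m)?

1040 N·m

Compatibility: T_A·a/J_AC = T_B·b/J_CB with T_A + T_B = T₀.
J_AC = 1.69×10^-6 m⁴, J_CB = 7.28×10^-5 m⁴, so T_A = T₀·(J_AC/a)/((J_AC/a)+(J_CB/b)) = 1042 N·m, T_B = 43660 N·m.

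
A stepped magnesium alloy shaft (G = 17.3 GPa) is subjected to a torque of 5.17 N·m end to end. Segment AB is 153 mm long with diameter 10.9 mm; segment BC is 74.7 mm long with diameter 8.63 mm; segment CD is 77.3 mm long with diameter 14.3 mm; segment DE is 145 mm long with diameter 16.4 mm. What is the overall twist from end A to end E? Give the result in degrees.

J_AB = π(0.0109)⁴/32 = 1.39×10^-9 m⁴; J_BC = π(0.00863)⁴/32 = 5.45×10^-10 m⁴; J_CD = π(0.0143)⁴/32 = 4.11×10^-9 m⁴; J_DE = π(0.0164)⁴/32 = 7.10×10^-9 m⁴.
θ = (T/G)·Σ L_i/J_i = (5.170/17.3×10⁹)·(0.153/1.39×10^-9 + 0.0747/5.45×10^-10 + 0.0773/4.11×10^-9 + 0.145/7.10×10^-9) = 0.08572 rad.

4.91°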